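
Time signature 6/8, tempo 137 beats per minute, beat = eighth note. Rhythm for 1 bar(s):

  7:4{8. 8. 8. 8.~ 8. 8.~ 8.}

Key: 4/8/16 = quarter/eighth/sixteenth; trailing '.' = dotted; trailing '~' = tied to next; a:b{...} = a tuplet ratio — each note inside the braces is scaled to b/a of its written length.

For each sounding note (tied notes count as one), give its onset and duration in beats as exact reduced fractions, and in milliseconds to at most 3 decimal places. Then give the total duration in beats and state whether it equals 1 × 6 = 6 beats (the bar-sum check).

1) 0.0ms=0b +375.391ms=6/7b
2) 375.391ms=6/7b +375.391ms=6/7b
3) 750.782ms=12/7b +375.391ms=6/7b
4) 1126.173ms=18/7b +750.782ms=12/7b
5) 1876.955ms=30/7b +750.782ms=12/7b
Σ=6b of 6 (137bpm 6/8) — PASS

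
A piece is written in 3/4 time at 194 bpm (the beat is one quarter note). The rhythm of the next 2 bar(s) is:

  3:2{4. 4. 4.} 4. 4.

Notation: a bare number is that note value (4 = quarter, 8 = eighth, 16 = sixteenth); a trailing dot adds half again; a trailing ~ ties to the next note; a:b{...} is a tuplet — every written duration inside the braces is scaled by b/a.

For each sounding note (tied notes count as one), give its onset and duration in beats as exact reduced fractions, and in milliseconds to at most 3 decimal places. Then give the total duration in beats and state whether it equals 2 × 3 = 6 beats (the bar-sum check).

1) 0.0ms=0b +309.278ms=1b
2) 309.278ms=1b +309.278ms=1b
3) 618.557ms=2b +309.278ms=1b
4) 927.835ms=3b +463.918ms=3/2b
5) 1391.753ms=9/2b +463.918ms=3/2b
Σ=6b of 6 (194bpm 3/4) — PASS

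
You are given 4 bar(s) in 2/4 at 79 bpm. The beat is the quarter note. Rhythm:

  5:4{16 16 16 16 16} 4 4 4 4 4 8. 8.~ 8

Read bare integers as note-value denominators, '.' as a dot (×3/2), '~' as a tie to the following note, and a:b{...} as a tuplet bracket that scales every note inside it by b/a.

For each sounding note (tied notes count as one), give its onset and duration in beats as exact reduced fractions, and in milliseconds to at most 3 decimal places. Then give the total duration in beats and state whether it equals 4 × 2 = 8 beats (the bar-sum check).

1) 0.0ms=0b +151.899ms=1/5b
2) 151.899ms=1/5b +151.899ms=1/5b
3) 303.797ms=2/5b +151.899ms=1/5b
4) 455.696ms=3/5b +151.899ms=1/5b
5) 607.595ms=4/5b +151.899ms=1/5b
6) 759.494ms=1b +759.494ms=1b
7) 1518.987ms=2b +759.494ms=1b
8) 2278.481ms=3b +759.494ms=1b
9) 3037.975ms=4b +759.494ms=1b
10) 3797.468ms=5b +759.494ms=1b
11) 4556.962ms=6b +569.62ms=3/4b
12) 5126.582ms=27/4b +949.367ms=5/4b
Σ=8b of 8 (79bpm 2/4) — PASS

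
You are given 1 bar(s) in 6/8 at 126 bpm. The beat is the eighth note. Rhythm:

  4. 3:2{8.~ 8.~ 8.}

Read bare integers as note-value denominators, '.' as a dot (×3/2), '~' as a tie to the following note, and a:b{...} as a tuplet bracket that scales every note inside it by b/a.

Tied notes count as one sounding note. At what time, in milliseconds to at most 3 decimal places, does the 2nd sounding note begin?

note 2 onset = 3b = 1428.571ms

1. 0.0ms @ 0 + 1428.571ms (3)
2. 1428.571ms @ 3 + 1428.571ms (3)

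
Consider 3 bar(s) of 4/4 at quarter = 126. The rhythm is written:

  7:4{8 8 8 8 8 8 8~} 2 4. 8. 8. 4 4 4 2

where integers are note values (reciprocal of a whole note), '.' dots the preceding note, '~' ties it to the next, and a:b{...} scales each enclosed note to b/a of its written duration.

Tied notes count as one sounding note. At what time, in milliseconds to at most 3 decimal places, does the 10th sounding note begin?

note 10 onset = 25/4b = 2976.19ms

1. 0.0ms @ 0 + 136.054ms (2/7)
2. 136.054ms @ 2/7 + 136.054ms (2/7)
3. 272.109ms @ 4/7 + 136.054ms (2/7)
4. 408.163ms @ 6/7 + 136.054ms (2/7)
5. 544.218ms @ 8/7 + 136.054ms (2/7)
6. 680.272ms @ 10/7 + 136.054ms (2/7)
7. 816.327ms @ 12/7 + 1088.435ms (16/7)
8. 1904.762ms @ 4 + 714.286ms (3/2)
9. 2619.048ms @ 11/2 + 357.143ms (3/4)
10. 2976.19ms @ 25/4 + 357.143ms (3/4)
11. 3333.333ms @ 7 + 476.19ms (1)
12. 3809.524ms @ 8 + 476.19ms (1)
13. 4285.714ms @ 9 + 476.19ms (1)
14. 4761.905ms @ 10 + 952.381ms (2)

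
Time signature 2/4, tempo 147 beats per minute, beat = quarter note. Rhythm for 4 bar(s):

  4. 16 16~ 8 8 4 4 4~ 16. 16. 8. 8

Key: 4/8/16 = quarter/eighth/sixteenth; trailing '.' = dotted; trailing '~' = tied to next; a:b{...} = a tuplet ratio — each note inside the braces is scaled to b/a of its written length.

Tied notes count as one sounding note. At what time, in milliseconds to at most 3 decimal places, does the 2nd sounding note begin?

1. 0.0ms @ 0 + 612.245ms (3/2)
2. 612.245ms @ 3/2 + 102.041ms (1/4)
3. 714.286ms @ 7/4 + 306.122ms (3/4)
4. 1020.408ms @ 5/2 + 204.082ms (1/2)
5. 1224.49ms @ 3 + 408.163ms (1)
6. 1632.653ms @ 4 + 408.163ms (1)
7. 2040.816ms @ 5 + 561.224ms (11/8)
8. 2602.041ms @ 51/8 + 153.061ms (3/8)
9. 2755.102ms @ 27/4 + 306.122ms (3/4)
10. 3061.224ms @ 15/2 + 204.082ms (1/2)

note 2 onset = 3/2b = 612.245ms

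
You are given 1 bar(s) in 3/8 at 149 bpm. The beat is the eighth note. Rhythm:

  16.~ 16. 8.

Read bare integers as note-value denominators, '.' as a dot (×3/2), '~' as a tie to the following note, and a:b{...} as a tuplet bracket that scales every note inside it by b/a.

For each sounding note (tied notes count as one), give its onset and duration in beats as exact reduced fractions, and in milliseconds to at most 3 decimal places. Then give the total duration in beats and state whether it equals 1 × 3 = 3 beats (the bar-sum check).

1) 0.0ms=0b +604.027ms=3/2b
2) 604.027ms=3/2b +604.027ms=3/2b
Σ=3b of 3 (149bpm 3/8) — PASS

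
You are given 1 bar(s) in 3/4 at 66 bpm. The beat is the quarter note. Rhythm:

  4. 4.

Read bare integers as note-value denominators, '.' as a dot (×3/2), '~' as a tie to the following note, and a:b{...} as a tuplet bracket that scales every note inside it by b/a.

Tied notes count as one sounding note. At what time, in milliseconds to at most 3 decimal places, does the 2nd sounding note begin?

1. 0.0ms @ 0 + 1363.636ms (3/2)
2. 1363.636ms @ 3/2 + 1363.636ms (3/2)

note 2 onset = 3/2b = 1363.636ms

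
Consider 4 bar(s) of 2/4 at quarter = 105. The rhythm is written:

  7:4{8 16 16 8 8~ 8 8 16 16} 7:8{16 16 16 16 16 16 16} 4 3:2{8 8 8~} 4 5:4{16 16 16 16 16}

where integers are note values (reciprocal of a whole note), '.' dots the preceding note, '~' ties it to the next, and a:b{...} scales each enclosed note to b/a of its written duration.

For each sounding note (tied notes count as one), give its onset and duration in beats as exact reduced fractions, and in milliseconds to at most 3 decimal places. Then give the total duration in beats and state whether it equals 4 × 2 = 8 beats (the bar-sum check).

1) 0.0ms=0b +163.265ms=2/7b
2) 163.265ms=2/7b +81.633ms=1/7b
3) 244.898ms=3/7b +81.633ms=1/7b
4) 326.531ms=4/7b +163.265ms=2/7b
5) 489.796ms=6/7b +326.531ms=4/7b
6) 816.327ms=10/7b +163.265ms=2/7b
7) 979.592ms=12/7b +81.633ms=1/7b
8) 1061.224ms=13/7b +81.633ms=1/7b
9) 1142.857ms=2b +163.265ms=2/7b
10) 1306.122ms=16/7b +163.265ms=2/7b
11) 1469.388ms=18/7b +163.265ms=2/7b
12) 1632.653ms=20/7b +163.265ms=2/7b
13) 1795.918ms=22/7b +163.265ms=2/7b
14) 1959.184ms=24/7b +163.265ms=2/7b
15) 2122.449ms=26/7b +163.265ms=2/7b
16) 2285.714ms=4b +571.429ms=1b
17) 2857.143ms=5b +190.476ms=1/3b
18) 3047.619ms=16/3b +190.476ms=1/3b
19) 3238.095ms=17/3b +761.905ms=4/3b
20) 4000.0ms=7b +114.286ms=1/5b
21) 4114.286ms=36/5b +114.286ms=1/5b
22) 4228.571ms=37/5b +114.286ms=1/5b
23) 4342.857ms=38/5b +114.286ms=1/5b
24) 4457.143ms=39/5b +114.286ms=1/5b
Σ=8b of 8 (105bpm 2/4) — PASS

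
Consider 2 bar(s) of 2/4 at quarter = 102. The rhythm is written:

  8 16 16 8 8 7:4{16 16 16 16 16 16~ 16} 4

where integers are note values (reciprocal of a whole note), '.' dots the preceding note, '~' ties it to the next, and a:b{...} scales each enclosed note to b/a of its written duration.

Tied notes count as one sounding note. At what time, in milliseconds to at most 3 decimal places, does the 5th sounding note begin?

1. 0.0ms @ 0 + 294.118ms (1/2)
2. 294.118ms @ 1/2 + 147.059ms (1/4)
3. 441.176ms @ 3/4 + 147.059ms (1/4)
4. 588.235ms @ 1 + 294.118ms (1/2)
5. 882.353ms @ 3/2 + 294.118ms (1/2)
6. 1176.471ms @ 2 + 84.034ms (1/7)
7. 1260.504ms @ 15/7 + 84.034ms (1/7)
8. 1344.538ms @ 16/7 + 84.034ms (1/7)
9. 1428.571ms @ 17/7 + 84.034ms (1/7)
10. 1512.605ms @ 18/7 + 84.034ms (1/7)
11. 1596.639ms @ 19/7 + 168.067ms (2/7)
12. 1764.706ms @ 3 + 588.235ms (1)

note 5 onset = 3/2b = 882.353ms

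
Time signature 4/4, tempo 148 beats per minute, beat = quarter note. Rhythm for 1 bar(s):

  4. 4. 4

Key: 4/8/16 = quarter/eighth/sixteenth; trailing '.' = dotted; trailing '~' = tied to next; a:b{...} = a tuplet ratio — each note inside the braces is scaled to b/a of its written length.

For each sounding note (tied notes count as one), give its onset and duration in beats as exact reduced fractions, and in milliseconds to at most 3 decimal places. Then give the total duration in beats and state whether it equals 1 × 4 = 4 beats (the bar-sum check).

1) 0.0ms=0b +608.108ms=3/2b
2) 608.108ms=3/2b +608.108ms=3/2b
3) 1216.216ms=3b +405.405ms=1b
Σ=4b of 4 (148bpm 4/4) — PASS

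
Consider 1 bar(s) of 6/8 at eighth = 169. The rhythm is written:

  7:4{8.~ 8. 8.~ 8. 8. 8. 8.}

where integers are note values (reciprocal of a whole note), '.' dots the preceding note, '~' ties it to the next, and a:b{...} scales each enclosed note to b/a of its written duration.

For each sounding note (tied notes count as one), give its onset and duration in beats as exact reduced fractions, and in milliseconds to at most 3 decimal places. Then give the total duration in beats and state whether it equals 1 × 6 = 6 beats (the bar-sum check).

1) 0.0ms=0b +608.622ms=12/7b
2) 608.622ms=12/7b +608.622ms=12/7b
3) 1217.244ms=24/7b +304.311ms=6/7b
4) 1521.555ms=30/7b +304.311ms=6/7b
5) 1825.866ms=36/7b +304.311ms=6/7b
Σ=6b of 6 (169bpm 6/8) — PASS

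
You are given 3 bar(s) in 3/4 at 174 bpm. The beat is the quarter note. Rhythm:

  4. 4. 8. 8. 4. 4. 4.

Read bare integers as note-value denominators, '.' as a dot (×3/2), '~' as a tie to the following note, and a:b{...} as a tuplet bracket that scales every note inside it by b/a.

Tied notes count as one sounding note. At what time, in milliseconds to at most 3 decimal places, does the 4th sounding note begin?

note 4 onset = 15/4b = 1293.103ms

1. 0.0ms @ 0 + 517.241ms (3/2)
2. 517.241ms @ 3/2 + 517.241ms (3/2)
3. 1034.483ms @ 3 + 258.621ms (3/4)
4. 1293.103ms @ 15/4 + 258.621ms (3/4)
5. 1551.724ms @ 9/2 + 517.241ms (3/2)
6. 2068.966ms @ 6 + 517.241ms (3/2)
7. 2586.207ms @ 15/2 + 517.241ms (3/2)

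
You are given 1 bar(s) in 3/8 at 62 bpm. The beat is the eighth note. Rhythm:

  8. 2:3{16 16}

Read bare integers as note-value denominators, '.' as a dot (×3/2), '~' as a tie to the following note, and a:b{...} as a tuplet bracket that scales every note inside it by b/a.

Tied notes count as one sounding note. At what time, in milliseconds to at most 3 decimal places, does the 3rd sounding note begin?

note 3 onset = 9/4b = 2177.419ms

1. 0.0ms @ 0 + 1451.613ms (3/2)
2. 1451.613ms @ 3/2 + 725.806ms (3/4)
3. 2177.419ms @ 9/4 + 725.806ms (3/4)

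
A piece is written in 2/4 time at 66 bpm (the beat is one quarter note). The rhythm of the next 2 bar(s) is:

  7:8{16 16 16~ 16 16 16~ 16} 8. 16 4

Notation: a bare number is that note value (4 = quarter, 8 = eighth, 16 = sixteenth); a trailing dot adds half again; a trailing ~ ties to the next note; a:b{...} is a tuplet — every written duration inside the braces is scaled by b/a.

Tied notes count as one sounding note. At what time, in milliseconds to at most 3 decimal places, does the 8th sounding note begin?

1. 0.0ms @ 0 + 259.74ms (2/7)
2. 259.74ms @ 2/7 + 259.74ms (2/7)
3. 519.481ms @ 4/7 + 519.481ms (4/7)
4. 1038.961ms @ 8/7 + 259.74ms (2/7)
5. 1298.701ms @ 10/7 + 519.481ms (4/7)
6. 1818.182ms @ 2 + 681.818ms (3/4)
7. 2500.0ms @ 11/4 + 227.273ms (1/4)
8. 2727.273ms @ 3 + 909.091ms (1)

note 8 onset = 3b = 2727.273ms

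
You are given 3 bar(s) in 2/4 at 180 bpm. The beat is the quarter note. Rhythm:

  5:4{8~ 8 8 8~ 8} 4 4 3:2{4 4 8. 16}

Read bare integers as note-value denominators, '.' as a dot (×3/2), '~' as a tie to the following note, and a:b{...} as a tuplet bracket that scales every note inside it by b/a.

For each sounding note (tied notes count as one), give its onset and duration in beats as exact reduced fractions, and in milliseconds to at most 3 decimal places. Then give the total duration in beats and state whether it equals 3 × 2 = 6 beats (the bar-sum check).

1) 0.0ms=0b +266.667ms=4/5b
2) 266.667ms=4/5b +133.333ms=2/5b
3) 400.0ms=6/5b +266.667ms=4/5b
4) 666.667ms=2b +333.333ms=1b
5) 1000.0ms=3b +333.333ms=1b
6) 1333.333ms=4b +222.222ms=2/3b
7) 1555.556ms=14/3b +222.222ms=2/3b
8) 1777.778ms=16/3b +166.667ms=1/2b
9) 1944.444ms=35/6b +55.556ms=1/6b
Σ=6b of 6 (180bpm 2/4) — PASS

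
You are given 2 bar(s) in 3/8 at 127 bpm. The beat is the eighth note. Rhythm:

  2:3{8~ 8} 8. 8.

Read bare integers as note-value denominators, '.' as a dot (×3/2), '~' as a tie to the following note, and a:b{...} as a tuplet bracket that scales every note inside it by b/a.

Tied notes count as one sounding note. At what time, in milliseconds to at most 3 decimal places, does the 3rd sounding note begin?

note 3 onset = 9/2b = 2125.984ms

1. 0.0ms @ 0 + 1417.323ms (3)
2. 1417.323ms @ 3 + 708.661ms (3/2)
3. 2125.984ms @ 9/2 + 708.661ms (3/2)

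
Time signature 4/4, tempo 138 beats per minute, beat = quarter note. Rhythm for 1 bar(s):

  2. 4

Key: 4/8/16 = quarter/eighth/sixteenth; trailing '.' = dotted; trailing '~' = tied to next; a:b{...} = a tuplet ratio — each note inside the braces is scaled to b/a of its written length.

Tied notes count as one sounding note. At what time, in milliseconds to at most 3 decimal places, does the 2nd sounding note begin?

1. 0.0ms @ 0 + 1304.348ms (3)
2. 1304.348ms @ 3 + 434.783ms (1)

note 2 onset = 3b = 1304.348ms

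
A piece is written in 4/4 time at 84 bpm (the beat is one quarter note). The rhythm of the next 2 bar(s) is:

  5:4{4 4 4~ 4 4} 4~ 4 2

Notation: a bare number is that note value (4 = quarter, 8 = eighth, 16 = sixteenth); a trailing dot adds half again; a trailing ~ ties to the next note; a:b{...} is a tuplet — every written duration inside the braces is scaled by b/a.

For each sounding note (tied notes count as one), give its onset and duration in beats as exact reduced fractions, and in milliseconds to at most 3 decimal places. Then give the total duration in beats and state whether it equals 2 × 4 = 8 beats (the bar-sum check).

1) 0.0ms=0b +571.429ms=4/5b
2) 571.429ms=4/5b +571.429ms=4/5b
3) 1142.857ms=8/5b +1142.857ms=8/5b
4) 2285.714ms=16/5b +571.429ms=4/5b
5) 2857.143ms=4b +1428.571ms=2b
6) 4285.714ms=6b +1428.571ms=2b
Σ=8b of 8 (84bpm 4/4) — PASS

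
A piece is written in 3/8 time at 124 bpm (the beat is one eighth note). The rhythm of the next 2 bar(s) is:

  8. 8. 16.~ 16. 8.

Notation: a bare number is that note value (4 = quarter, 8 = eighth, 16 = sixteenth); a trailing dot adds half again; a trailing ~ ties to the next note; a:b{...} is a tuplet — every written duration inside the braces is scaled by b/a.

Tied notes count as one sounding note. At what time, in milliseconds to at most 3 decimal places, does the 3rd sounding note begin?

1. 0.0ms @ 0 + 725.806ms (3/2)
2. 725.806ms @ 3/2 + 725.806ms (3/2)
3. 1451.613ms @ 3 + 725.806ms (3/2)
4. 2177.419ms @ 9/2 + 725.806ms (3/2)

note 3 onset = 3b = 1451.613ms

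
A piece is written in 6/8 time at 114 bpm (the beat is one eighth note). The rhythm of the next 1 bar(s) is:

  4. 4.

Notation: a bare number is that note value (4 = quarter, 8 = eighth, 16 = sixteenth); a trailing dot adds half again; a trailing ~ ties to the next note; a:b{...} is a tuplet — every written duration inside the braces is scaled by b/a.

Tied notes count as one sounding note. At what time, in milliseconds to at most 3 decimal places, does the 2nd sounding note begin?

1. 0.0ms @ 0 + 1578.947ms (3)
2. 1578.947ms @ 3 + 1578.947ms (3)

note 2 onset = 3b = 1578.947ms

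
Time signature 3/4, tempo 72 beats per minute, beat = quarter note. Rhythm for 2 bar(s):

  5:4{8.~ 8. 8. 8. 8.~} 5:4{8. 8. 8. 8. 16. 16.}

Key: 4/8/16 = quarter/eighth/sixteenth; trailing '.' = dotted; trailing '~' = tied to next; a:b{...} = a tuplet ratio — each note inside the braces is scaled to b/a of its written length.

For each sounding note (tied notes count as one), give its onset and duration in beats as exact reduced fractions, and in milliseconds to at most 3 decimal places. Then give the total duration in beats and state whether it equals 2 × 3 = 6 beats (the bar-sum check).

1) 0.0ms=0b +1000.0ms=6/5b
2) 1000.0ms=6/5b +500.0ms=3/5b
3) 1500.0ms=9/5b +500.0ms=3/5b
4) 2000.0ms=12/5b +1000.0ms=6/5b
5) 3000.0ms=18/5b +500.0ms=3/5b
6) 3500.0ms=21/5b +500.0ms=3/5b
7) 4000.0ms=24/5b +500.0ms=3/5b
8) 4500.0ms=27/5b +250.0ms=3/10b
9) 4750.0ms=57/10b +250.0ms=3/10b
Σ=6b of 6 (72bpm 3/4) — PASS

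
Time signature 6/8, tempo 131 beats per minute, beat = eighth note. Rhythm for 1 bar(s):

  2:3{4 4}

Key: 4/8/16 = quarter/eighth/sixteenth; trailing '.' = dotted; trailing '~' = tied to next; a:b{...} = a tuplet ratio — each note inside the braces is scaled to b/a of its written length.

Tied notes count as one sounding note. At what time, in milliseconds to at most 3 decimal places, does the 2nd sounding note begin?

note 2 onset = 3b = 1374.046ms

1. 0.0ms @ 0 + 1374.046ms (3)
2. 1374.046ms @ 3 + 1374.046ms (3)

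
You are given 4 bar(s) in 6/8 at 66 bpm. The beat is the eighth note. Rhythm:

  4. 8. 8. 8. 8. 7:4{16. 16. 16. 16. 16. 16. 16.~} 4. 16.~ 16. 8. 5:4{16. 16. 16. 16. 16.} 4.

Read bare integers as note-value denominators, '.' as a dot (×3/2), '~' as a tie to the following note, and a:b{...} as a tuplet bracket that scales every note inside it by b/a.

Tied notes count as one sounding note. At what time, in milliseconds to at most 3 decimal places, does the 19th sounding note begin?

note 19 onset = 102/5b = 18545.455ms

1. 0.0ms @ 0 + 2727.273ms (3)
2. 2727.273ms @ 3 + 1363.636ms (3/2)
3. 4090.909ms @ 9/2 + 1363.636ms (3/2)
4. 5454.545ms @ 6 + 1363.636ms (3/2)
5. 6818.182ms @ 15/2 + 1363.636ms (3/2)
6. 8181.818ms @ 9 + 389.61ms (3/7)
7. 8571.429ms @ 66/7 + 389.61ms (3/7)
8. 8961.039ms @ 69/7 + 389.61ms (3/7)
9. 9350.649ms @ 72/7 + 389.61ms (3/7)
10. 9740.26ms @ 75/7 + 389.61ms (3/7)
11. 10129.87ms @ 78/7 + 389.61ms (3/7)
12. 10519.481ms @ 81/7 + 3116.883ms (24/7)
13. 13636.364ms @ 15 + 1363.636ms (3/2)
14. 15000.0ms @ 33/2 + 1363.636ms (3/2)
15. 16363.636ms @ 18 + 545.455ms (3/5)
16. 16909.091ms @ 93/5 + 545.455ms (3/5)
17. 17454.545ms @ 96/5 + 545.455ms (3/5)
18. 18000.0ms @ 99/5 + 545.455ms (3/5)
19. 18545.455ms @ 102/5 + 545.455ms (3/5)
20. 19090.909ms @ 21 + 2727.273ms (3)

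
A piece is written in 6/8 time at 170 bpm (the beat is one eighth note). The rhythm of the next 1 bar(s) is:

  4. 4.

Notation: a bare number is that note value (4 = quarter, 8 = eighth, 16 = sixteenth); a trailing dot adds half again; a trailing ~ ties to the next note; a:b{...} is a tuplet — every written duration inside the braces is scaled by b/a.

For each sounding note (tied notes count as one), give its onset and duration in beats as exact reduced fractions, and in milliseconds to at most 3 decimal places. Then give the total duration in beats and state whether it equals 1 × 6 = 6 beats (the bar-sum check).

1) 0.0ms=0b +1058.824ms=3b
2) 1058.824ms=3b +1058.824ms=3b
Σ=6b of 6 (170bpm 6/8) — PASS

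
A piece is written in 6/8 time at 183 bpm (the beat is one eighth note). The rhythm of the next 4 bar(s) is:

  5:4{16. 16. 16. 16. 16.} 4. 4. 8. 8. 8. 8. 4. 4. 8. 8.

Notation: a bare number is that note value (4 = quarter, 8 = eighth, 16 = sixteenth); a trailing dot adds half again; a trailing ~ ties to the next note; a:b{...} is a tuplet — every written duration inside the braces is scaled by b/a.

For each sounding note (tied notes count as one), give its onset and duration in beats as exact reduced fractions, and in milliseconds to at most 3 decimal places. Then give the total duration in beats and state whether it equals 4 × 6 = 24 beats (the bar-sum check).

1) 0.0ms=0b +196.721ms=3/5b
2) 196.721ms=3/5b +196.721ms=3/5b
3) 393.443ms=6/5b +196.721ms=3/5b
4) 590.164ms=9/5b +196.721ms=3/5b
5) 786.885ms=12/5b +196.721ms=3/5b
6) 983.607ms=3b +983.607ms=3b
7) 1967.213ms=6b +983.607ms=3b
8) 2950.82ms=9b +491.803ms=3/2b
9) 3442.623ms=21/2b +491.803ms=3/2b
10) 3934.426ms=12b +491.803ms=3/2b
11) 4426.23ms=27/2b +491.803ms=3/2b
12) 4918.033ms=15b +983.607ms=3b
13) 5901.639ms=18b +983.607ms=3b
14) 6885.246ms=21b +491.803ms=3/2b
15) 7377.049ms=45/2b +491.803ms=3/2b
Σ=24b of 24 (183bpm 6/8) — PASS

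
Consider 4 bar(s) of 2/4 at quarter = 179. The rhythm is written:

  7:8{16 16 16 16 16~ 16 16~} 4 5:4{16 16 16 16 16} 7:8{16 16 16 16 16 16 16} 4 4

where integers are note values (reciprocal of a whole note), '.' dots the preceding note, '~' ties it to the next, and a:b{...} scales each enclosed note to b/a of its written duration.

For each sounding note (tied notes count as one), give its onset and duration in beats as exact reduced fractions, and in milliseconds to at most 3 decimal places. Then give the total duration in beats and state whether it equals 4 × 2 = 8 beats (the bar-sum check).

1) 0.0ms=0b +95.77ms=2/7b
2) 95.77ms=2/7b +95.77ms=2/7b
3) 191.54ms=4/7b +95.77ms=2/7b
4) 287.31ms=6/7b +95.77ms=2/7b
5) 383.081ms=8/7b +191.54ms=4/7b
6) 574.621ms=12/7b +430.966ms=9/7b
7) 1005.587ms=3b +67.039ms=1/5b
8) 1072.626ms=16/5b +67.039ms=1/5b
9) 1139.665ms=17/5b +67.039ms=1/5b
10) 1206.704ms=18/5b +67.039ms=1/5b
11) 1273.743ms=19/5b +67.039ms=1/5b
12) 1340.782ms=4b +95.77ms=2/7b
13) 1436.552ms=30/7b +95.77ms=2/7b
14) 1532.322ms=32/7b +95.77ms=2/7b
15) 1628.093ms=34/7b +95.77ms=2/7b
16) 1723.863ms=36/7b +95.77ms=2/7b
17) 1819.633ms=38/7b +95.77ms=2/7b
18) 1915.403ms=40/7b +95.77ms=2/7b
19) 2011.173ms=6b +335.196ms=1b
20) 2346.369ms=7b +335.196ms=1b
Σ=8b of 8 (179bpm 2/4) — PASS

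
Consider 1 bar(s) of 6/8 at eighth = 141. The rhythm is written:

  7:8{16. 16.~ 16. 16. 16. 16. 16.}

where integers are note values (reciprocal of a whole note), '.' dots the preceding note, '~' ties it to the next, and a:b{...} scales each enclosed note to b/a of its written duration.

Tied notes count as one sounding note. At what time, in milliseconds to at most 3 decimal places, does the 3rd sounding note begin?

note 3 onset = 18/7b = 1094.225ms

1. 0.0ms @ 0 + 364.742ms (6/7)
2. 364.742ms @ 6/7 + 729.483ms (12/7)
3. 1094.225ms @ 18/7 + 364.742ms (6/7)
4. 1458.967ms @ 24/7 + 364.742ms (6/7)
5. 1823.708ms @ 30/7 + 364.742ms (6/7)
6. 2188.45ms @ 36/7 + 364.742ms (6/7)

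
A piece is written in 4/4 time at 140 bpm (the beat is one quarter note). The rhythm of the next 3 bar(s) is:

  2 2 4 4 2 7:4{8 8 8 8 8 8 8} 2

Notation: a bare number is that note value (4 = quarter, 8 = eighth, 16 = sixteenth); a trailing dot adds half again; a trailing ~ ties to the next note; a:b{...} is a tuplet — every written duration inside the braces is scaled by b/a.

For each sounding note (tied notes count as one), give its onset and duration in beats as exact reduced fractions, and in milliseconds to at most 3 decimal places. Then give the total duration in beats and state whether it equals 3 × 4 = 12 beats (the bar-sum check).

1) 0.0ms=0b +857.143ms=2b
2) 857.143ms=2b +857.143ms=2b
3) 1714.286ms=4b +428.571ms=1b
4) 2142.857ms=5b +428.571ms=1b
5) 2571.429ms=6b +857.143ms=2b
6) 3428.571ms=8b +122.449ms=2/7b
7) 3551.02ms=58/7b +122.449ms=2/7b
8) 3673.469ms=60/7b +122.449ms=2/7b
9) 3795.918ms=62/7b +122.449ms=2/7b
10) 3918.367ms=64/7b +122.449ms=2/7b
11) 4040.816ms=66/7b +122.449ms=2/7b
12) 4163.265ms=68/7b +122.449ms=2/7b
13) 4285.714ms=10b +857.143ms=2b
Σ=12b of 12 (140bpm 4/4) — PASS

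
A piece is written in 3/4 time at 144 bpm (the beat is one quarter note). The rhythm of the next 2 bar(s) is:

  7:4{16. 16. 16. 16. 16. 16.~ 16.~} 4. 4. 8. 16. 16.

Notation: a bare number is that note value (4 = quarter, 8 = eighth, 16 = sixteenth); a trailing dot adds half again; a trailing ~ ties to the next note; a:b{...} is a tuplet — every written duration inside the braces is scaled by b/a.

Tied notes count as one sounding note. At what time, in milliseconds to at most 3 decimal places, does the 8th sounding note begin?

note 8 onset = 9/2b = 1875.0ms

1. 0.0ms @ 0 + 89.286ms (3/14)
2. 89.286ms @ 3/14 + 89.286ms (3/14)
3. 178.571ms @ 3/7 + 89.286ms (3/14)
4. 267.857ms @ 9/14 + 89.286ms (3/14)
5. 357.143ms @ 6/7 + 89.286ms (3/14)
6. 446.429ms @ 15/14 + 803.571ms (27/14)
7. 1250.0ms @ 3 + 625.0ms (3/2)
8. 1875.0ms @ 9/2 + 312.5ms (3/4)
9. 2187.5ms @ 21/4 + 156.25ms (3/8)
10. 2343.75ms @ 45/8 + 156.25ms (3/8)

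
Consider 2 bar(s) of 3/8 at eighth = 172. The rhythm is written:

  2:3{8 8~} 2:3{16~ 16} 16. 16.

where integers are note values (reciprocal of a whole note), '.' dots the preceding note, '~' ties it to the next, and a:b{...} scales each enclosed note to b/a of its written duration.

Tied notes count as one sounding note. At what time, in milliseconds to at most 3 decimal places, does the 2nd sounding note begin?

note 2 onset = 3/2b = 523.256ms

1. 0.0ms @ 0 + 523.256ms (3/2)
2. 523.256ms @ 3/2 + 1046.512ms (3)
3. 1569.767ms @ 9/2 + 261.628ms (3/4)
4. 1831.395ms @ 21/4 + 261.628ms (3/4)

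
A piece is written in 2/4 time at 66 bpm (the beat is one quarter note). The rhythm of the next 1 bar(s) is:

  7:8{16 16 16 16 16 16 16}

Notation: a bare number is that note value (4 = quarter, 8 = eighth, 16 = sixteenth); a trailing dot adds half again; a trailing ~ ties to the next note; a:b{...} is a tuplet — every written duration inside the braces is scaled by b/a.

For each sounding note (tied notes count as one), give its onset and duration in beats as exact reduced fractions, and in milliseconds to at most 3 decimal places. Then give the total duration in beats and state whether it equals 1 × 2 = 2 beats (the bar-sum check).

1) 0.0ms=0b +259.74ms=2/7b
2) 259.74ms=2/7b +259.74ms=2/7b
3) 519.481ms=4/7b +259.74ms=2/7b
4) 779.221ms=6/7b +259.74ms=2/7b
5) 1038.961ms=8/7b +259.74ms=2/7b
6) 1298.701ms=10/7b +259.74ms=2/7b
7) 1558.442ms=12/7b +259.74ms=2/7b
Σ=2b of 2 (66bpm 2/4) — PASS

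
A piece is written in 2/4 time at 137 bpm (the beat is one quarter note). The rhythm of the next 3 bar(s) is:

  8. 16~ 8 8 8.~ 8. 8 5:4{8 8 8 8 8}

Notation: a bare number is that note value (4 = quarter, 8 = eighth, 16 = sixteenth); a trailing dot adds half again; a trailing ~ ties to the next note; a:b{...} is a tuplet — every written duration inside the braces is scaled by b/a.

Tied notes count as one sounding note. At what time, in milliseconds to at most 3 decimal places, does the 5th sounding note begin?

note 5 onset = 7/2b = 1532.847ms

1. 0.0ms @ 0 + 328.467ms (3/4)
2. 328.467ms @ 3/4 + 328.467ms (3/4)
3. 656.934ms @ 3/2 + 218.978ms (1/2)
4. 875.912ms @ 2 + 656.934ms (3/2)
5. 1532.847ms @ 7/2 + 218.978ms (1/2)
6. 1751.825ms @ 4 + 175.182ms (2/5)
7. 1927.007ms @ 22/5 + 175.182ms (2/5)
8. 2102.19ms @ 24/5 + 175.182ms (2/5)
9. 2277.372ms @ 26/5 + 175.182ms (2/5)
10. 2452.555ms @ 28/5 + 175.182ms (2/5)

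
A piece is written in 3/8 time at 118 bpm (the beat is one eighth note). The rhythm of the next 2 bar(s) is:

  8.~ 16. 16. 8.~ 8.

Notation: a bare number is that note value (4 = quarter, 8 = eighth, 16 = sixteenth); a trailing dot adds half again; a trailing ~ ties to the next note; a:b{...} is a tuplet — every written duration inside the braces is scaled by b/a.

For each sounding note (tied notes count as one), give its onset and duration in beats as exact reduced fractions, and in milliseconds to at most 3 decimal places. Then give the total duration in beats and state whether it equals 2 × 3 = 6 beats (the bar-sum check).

1) 0.0ms=0b +1144.068ms=9/4b
2) 1144.068ms=9/4b +381.356ms=3/4b
3) 1525.424ms=3b +1525.424ms=3b
Σ=6b of 6 (118bpm 3/8) — PASS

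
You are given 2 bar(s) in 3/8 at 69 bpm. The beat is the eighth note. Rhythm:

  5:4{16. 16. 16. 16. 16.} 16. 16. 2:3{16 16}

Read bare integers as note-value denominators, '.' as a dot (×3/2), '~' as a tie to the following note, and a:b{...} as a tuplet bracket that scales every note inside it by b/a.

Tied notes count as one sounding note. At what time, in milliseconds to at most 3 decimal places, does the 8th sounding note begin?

1. 0.0ms @ 0 + 521.739ms (3/5)
2. 521.739ms @ 3/5 + 521.739ms (3/5)
3. 1043.478ms @ 6/5 + 521.739ms (3/5)
4. 1565.217ms @ 9/5 + 521.739ms (3/5)
5. 2086.957ms @ 12/5 + 521.739ms (3/5)
6. 2608.696ms @ 3 + 652.174ms (3/4)
7. 3260.87ms @ 15/4 + 652.174ms (3/4)
8. 3913.043ms @ 9/2 + 652.174ms (3/4)
9. 4565.217ms @ 21/4 + 652.174ms (3/4)

note 8 onset = 9/2b = 3913.043ms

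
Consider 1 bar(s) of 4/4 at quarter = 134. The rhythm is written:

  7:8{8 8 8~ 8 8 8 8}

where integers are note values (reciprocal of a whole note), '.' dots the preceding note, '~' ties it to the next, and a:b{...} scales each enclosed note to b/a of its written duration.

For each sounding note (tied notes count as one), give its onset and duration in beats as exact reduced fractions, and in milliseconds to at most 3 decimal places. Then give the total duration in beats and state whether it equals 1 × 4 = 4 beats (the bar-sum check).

1) 0.0ms=0b +255.864ms=4/7b
2) 255.864ms=4/7b +255.864ms=4/7b
3) 511.727ms=8/7b +511.727ms=8/7b
4) 1023.454ms=16/7b +255.864ms=4/7b
5) 1279.318ms=20/7b +255.864ms=4/7b
6) 1535.181ms=24/7b +255.864ms=4/7b
Σ=4b of 4 (134bpm 4/4) — PASS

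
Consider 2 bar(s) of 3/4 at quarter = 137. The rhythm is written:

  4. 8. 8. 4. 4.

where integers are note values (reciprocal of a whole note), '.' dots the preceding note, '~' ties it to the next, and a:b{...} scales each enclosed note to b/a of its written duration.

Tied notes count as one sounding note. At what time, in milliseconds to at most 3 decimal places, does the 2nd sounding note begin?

note 2 onset = 3/2b = 656.934ms

1. 0.0ms @ 0 + 656.934ms (3/2)
2. 656.934ms @ 3/2 + 328.467ms (3/4)
3. 985.401ms @ 9/4 + 328.467ms (3/4)
4. 1313.869ms @ 3 + 656.934ms (3/2)
5. 1970.803ms @ 9/2 + 656.934ms (3/2)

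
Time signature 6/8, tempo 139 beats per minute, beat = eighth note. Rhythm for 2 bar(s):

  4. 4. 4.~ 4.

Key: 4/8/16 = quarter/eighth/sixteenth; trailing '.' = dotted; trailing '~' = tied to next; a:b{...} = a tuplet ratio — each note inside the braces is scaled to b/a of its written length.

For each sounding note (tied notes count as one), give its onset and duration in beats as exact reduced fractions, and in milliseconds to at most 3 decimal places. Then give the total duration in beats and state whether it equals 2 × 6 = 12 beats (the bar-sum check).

1) 0.0ms=0b +1294.964ms=3b
2) 1294.964ms=3b +1294.964ms=3b
3) 2589.928ms=6b +2589.928ms=6b
Σ=12b of 12 (139bpm 6/8) — PASS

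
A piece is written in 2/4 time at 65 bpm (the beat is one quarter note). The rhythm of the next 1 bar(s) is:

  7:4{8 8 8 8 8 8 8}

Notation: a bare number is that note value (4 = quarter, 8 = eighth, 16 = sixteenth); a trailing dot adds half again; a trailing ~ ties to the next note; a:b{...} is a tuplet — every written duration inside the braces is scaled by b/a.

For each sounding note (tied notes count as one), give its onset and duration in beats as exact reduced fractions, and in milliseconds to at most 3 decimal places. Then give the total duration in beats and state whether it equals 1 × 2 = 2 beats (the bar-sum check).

1) 0.0ms=0b +263.736ms=2/7b
2) 263.736ms=2/7b +263.736ms=2/7b
3) 527.473ms=4/7b +263.736ms=2/7b
4) 791.209ms=6/7b +263.736ms=2/7b
5) 1054.945ms=8/7b +263.736ms=2/7b
6) 1318.681ms=10/7b +263.736ms=2/7b
7) 1582.418ms=12/7b +263.736ms=2/7b
Σ=2b of 2 (65bpm 2/4) — PASS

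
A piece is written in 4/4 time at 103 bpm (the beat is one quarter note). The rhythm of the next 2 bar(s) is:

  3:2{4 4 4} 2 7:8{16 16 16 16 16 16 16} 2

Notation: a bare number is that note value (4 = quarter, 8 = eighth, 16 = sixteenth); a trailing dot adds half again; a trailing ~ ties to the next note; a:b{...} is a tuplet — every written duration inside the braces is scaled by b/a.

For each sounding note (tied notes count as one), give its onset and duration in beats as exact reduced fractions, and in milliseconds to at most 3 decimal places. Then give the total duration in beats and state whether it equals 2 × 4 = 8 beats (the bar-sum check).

1) 0.0ms=0b +388.35ms=2/3b
2) 388.35ms=2/3b +388.35ms=2/3b
3) 776.699ms=4/3b +388.35ms=2/3b
4) 1165.049ms=2b +1165.049ms=2b
5) 2330.097ms=4b +166.436ms=2/7b
6) 2496.533ms=30/7b +166.436ms=2/7b
7) 2662.968ms=32/7b +166.436ms=2/7b
8) 2829.404ms=34/7b +166.436ms=2/7b
9) 2995.839ms=36/7b +166.436ms=2/7b
10) 3162.275ms=38/7b +166.436ms=2/7b
11) 3328.71ms=40/7b +166.436ms=2/7b
12) 3495.146ms=6b +1165.049ms=2b
Σ=8b of 8 (103bpm 4/4) — PASS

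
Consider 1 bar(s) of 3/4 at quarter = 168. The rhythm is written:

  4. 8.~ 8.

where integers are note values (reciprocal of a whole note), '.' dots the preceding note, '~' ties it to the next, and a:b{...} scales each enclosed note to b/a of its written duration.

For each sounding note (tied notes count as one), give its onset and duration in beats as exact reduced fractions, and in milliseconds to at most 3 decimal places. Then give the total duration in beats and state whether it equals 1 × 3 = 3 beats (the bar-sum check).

1) 0.0ms=0b +535.714ms=3/2b
2) 535.714ms=3/2b +535.714ms=3/2b
Σ=3b of 3 (168bpm 3/4) — PASS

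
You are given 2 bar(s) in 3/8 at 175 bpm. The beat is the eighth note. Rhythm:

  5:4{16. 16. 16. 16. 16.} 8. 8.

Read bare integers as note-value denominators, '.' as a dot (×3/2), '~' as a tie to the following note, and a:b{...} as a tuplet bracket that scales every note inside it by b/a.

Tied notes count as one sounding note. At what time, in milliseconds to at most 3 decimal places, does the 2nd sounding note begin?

1. 0.0ms @ 0 + 205.714ms (3/5)
2. 205.714ms @ 3/5 + 205.714ms (3/5)
3. 411.429ms @ 6/5 + 205.714ms (3/5)
4. 617.143ms @ 9/5 + 205.714ms (3/5)
5. 822.857ms @ 12/5 + 205.714ms (3/5)
6. 1028.571ms @ 3 + 514.286ms (3/2)
7. 1542.857ms @ 9/2 + 514.286ms (3/2)

note 2 onset = 3/5b = 205.714ms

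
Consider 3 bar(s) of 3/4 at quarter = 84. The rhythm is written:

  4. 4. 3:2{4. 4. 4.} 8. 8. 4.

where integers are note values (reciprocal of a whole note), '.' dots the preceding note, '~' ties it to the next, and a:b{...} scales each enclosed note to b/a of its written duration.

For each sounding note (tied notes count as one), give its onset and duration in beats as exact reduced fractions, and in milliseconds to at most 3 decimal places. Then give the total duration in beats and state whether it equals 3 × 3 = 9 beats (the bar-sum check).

1) 0.0ms=0b +1071.429ms=3/2b
2) 1071.429ms=3/2b +1071.429ms=3/2b
3) 2142.857ms=3b +714.286ms=1b
4) 2857.143ms=4b +714.286ms=1b
5) 3571.429ms=5b +714.286ms=1b
6) 4285.714ms=6b +535.714ms=3/4b
7) 4821.429ms=27/4b +535.714ms=3/4b
8) 5357.143ms=15/2b +1071.429ms=3/2b
Σ=9b of 9 (84bpm 3/4) — PASS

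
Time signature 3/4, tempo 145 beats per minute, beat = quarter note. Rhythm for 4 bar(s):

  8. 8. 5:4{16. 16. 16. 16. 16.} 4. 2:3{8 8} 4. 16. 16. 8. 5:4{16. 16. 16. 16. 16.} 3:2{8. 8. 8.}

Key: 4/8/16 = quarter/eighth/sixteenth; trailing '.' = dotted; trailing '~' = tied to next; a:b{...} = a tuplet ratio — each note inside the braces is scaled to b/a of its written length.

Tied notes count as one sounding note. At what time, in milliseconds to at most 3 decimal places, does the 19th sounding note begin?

1. 0.0ms @ 0 + 310.345ms (3/4)
2. 310.345ms @ 3/4 + 310.345ms (3/4)
3. 620.69ms @ 3/2 + 124.138ms (3/10)
4. 744.828ms @ 9/5 + 124.138ms (3/10)
5. 868.966ms @ 21/10 + 124.138ms (3/10)
6. 993.103ms @ 12/5 + 124.138ms (3/10)
7. 1117.241ms @ 27/10 + 124.138ms (3/10)
8. 1241.379ms @ 3 + 620.69ms (3/2)
9. 1862.069ms @ 9/2 + 310.345ms (3/4)
10. 2172.414ms @ 21/4 + 310.345ms (3/4)
11. 2482.759ms @ 6 + 620.69ms (3/2)
12. 3103.448ms @ 15/2 + 155.172ms (3/8)
13. 3258.621ms @ 63/8 + 155.172ms (3/8)
14. 3413.793ms @ 33/4 + 310.345ms (3/4)
15. 3724.138ms @ 9 + 124.138ms (3/10)
16. 3848.276ms @ 93/10 + 124.138ms (3/10)
17. 3972.414ms @ 48/5 + 124.138ms (3/10)
18. 4096.552ms @ 99/10 + 124.138ms (3/10)
19. 4220.69ms @ 51/5 + 124.138ms (3/10)
20. 4344.828ms @ 21/2 + 206.897ms (1/2)
21. 4551.724ms @ 11 + 206.897ms (1/2)
22. 4758.621ms @ 23/2 + 206.897ms (1/2)

note 19 onset = 51/5b = 4220.69ms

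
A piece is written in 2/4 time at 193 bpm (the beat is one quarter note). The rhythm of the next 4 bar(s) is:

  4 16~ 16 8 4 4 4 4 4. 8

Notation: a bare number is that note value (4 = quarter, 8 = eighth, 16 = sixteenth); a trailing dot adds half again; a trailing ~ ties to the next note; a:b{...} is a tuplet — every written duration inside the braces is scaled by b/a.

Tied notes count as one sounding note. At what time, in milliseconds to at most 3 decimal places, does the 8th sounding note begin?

note 8 onset = 6b = 1865.285ms

1. 0.0ms @ 0 + 310.881ms (1)
2. 310.881ms @ 1 + 155.44ms (1/2)
3. 466.321ms @ 3/2 + 155.44ms (1/2)
4. 621.762ms @ 2 + 310.881ms (1)
5. 932.642ms @ 3 + 310.881ms (1)
6. 1243.523ms @ 4 + 310.881ms (1)
7. 1554.404ms @ 5 + 310.881ms (1)
8. 1865.285ms @ 6 + 466.321ms (3/2)
9. 2331.606ms @ 15/2 + 155.44ms (1/2)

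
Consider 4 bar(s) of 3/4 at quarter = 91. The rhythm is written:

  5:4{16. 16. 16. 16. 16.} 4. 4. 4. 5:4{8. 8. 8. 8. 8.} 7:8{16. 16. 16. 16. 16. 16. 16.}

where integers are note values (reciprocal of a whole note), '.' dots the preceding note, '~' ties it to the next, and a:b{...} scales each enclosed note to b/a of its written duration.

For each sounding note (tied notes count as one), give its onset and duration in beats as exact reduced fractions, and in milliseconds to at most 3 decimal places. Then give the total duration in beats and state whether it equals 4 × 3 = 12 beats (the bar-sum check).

1) 0.0ms=0b +197.802ms=3/10b
2) 197.802ms=3/10b +197.802ms=3/10b
3) 395.604ms=3/5b +197.802ms=3/10b
4) 593.407ms=9/10b +197.802ms=3/10b
5) 791.209ms=6/5b +197.802ms=3/10b
6) 989.011ms=3/2b +989.011ms=3/2b
7) 1978.022ms=3b +989.011ms=3/2b
8) 2967.033ms=9/2b +989.011ms=3/2b
9) 3956.044ms=6b +395.604ms=3/5b
10) 4351.648ms=33/5b +395.604ms=3/5b
11) 4747.253ms=36/5b +395.604ms=3/5b
12) 5142.857ms=39/5b +395.604ms=3/5b
13) 5538.462ms=42/5b +395.604ms=3/5b
14) 5934.066ms=9b +282.575ms=3/7b
15) 6216.641ms=66/7b +282.575ms=3/7b
16) 6499.215ms=69/7b +282.575ms=3/7b
17) 6781.79ms=72/7b +282.575ms=3/7b
18) 7064.364ms=75/7b +282.575ms=3/7b
19) 7346.939ms=78/7b +282.575ms=3/7b
20) 7629.513ms=81/7b +282.575ms=3/7b
Σ=12b of 12 (91bpm 3/4) — PASS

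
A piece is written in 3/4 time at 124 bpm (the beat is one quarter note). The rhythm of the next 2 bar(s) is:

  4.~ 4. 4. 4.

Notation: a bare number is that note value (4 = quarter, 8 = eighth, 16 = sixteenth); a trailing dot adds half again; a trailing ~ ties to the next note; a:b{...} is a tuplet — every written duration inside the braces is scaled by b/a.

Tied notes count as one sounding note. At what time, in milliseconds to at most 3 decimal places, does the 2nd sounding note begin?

note 2 onset = 3b = 1451.613ms

1. 0.0ms @ 0 + 1451.613ms (3)
2. 1451.613ms @ 3 + 725.806ms (3/2)
3. 2177.419ms @ 9/2 + 725.806ms (3/2)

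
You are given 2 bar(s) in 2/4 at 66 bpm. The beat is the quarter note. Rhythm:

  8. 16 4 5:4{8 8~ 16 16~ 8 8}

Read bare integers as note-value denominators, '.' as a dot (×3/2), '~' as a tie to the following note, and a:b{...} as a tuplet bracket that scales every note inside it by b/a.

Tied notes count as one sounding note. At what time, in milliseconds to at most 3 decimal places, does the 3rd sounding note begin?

note 3 onset = 1b = 909.091ms

1. 0.0ms @ 0 + 681.818ms (3/4)
2. 681.818ms @ 3/4 + 227.273ms (1/4)
3. 909.091ms @ 1 + 909.091ms (1)
4. 1818.182ms @ 2 + 363.636ms (2/5)
5. 2181.818ms @ 12/5 + 545.455ms (3/5)
6. 2727.273ms @ 3 + 545.455ms (3/5)
7. 3272.727ms @ 18/5 + 363.636ms (2/5)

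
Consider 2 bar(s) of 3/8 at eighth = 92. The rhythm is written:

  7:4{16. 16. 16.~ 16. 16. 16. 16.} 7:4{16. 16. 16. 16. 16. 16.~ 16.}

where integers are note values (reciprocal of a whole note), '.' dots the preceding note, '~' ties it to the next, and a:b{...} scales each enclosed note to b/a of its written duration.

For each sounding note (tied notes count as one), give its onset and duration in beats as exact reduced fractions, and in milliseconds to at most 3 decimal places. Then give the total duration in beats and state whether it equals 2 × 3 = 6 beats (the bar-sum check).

1) 0.0ms=0b +279.503ms=3/7b
2) 279.503ms=3/7b +279.503ms=3/7b
3) 559.006ms=6/7b +559.006ms=6/7b
4) 1118.012ms=12/7b +279.503ms=3/7b
5) 1397.516ms=15/7b +279.503ms=3/7b
6) 1677.019ms=18/7b +279.503ms=3/7b
7) 1956.522ms=3b +279.503ms=3/7b
8) 2236.025ms=24/7b +279.503ms=3/7b
9) 2515.528ms=27/7b +279.503ms=3/7b
10) 2795.031ms=30/7b +279.503ms=3/7b
11) 3074.534ms=33/7b +279.503ms=3/7b
12) 3354.037ms=36/7b +559.006ms=6/7b
Σ=6b of 6 (92bpm 3/8) — PASS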